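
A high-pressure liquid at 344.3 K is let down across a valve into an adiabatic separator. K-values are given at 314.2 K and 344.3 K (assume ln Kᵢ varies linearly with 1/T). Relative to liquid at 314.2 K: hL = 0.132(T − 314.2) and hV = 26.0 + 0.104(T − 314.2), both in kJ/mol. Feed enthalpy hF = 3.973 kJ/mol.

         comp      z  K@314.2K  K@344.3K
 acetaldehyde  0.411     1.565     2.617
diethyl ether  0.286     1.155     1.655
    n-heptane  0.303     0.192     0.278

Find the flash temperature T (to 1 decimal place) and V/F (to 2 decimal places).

T = 315.5 K, V/F = 0.15

Adiabatic flash: solve Rachford–Rice at each trial T, then check hF = ψ·hV(T) + (1−ψ)·hL(T).
  T = 314.2 K: K = (1.565, 1.155, 0.192), RR gives ψ = 0.092, H_out = 2.389 kJ/mol
  T = 344.3 K: K = (2.617, 1.655, 0.278), RR gives ψ = 0.698, H_out = 21.526 kJ/mol
  T = 329.2 K: K = (2.046, 1.393, 0.233), RR gives ψ = 0.499, H_out = 14.739 kJ/mol
  T = 321.7 K: K = (1.795, 1.271, 0.212), RR gives ψ = 0.344, H_out = 9.859 kJ/mol
  T = 317.9 K: K = (1.676, 1.212, 0.202), RR gives ψ = 0.234, H_out = 6.553 kJ/mol
  T = 316.0 K: K = (1.618, 1.182, 0.197), RR gives ψ = 0.167, H_out = 4.561 kJ/mol
Linear interpolation between T = 314.2 (H_out = 2.389) and T = 316.0 (H_out = 4.561) on hF = 3.973 gives T ≈ 315.5 K, at which ψ = 0.15.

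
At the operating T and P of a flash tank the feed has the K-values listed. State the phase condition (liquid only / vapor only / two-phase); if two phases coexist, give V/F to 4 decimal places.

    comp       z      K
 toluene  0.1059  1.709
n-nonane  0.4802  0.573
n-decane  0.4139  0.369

liquid only

ΣzᵢKᵢ = 0.6089; Σzᵢ/Kᵢ = 2.0217.
Since ΣzᵢKᵢ < 1 the mixture is below its bubble point — single liquid phase.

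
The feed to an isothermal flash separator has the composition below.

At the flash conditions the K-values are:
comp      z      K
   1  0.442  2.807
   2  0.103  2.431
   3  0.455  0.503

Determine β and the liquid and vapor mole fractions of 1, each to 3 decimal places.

Let β = V/F and solve Σ zᵢ(Kᵢ−1)/(1+β(Kᵢ−1)) = 0.
Feasibility: ΣzᵢKᵢ = 1.720, Σzᵢ/Kᵢ = 1.104 — both > 1, two phases present.
Iterate (Newton) starting at β = 0.61:
  β = 0.610: g = 0.1341, g' = -0.618 → β = 0.827
  β = 0.827: g = 0.0038, g' = -0.600 → β = 0.833
Converged at β = 0.833.
Compositions from xᵢ = zᵢ/(1+β(Kᵢ−1)), yᵢ = Kᵢxᵢ:
  1: x = 0.176, y = 0.495
  2: x = 0.047, y = 0.114
  3: x = 0.777, y = 0.391

β = 0.833, x_1 = 0.176, y_1 = 0.495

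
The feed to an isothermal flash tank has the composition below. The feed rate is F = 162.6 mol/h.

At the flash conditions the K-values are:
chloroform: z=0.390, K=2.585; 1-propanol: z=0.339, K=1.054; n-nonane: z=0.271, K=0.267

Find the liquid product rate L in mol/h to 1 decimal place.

Newton iteration, V/F⁰ = 0.5:
  V/F = 0.500: g = 0.0491, g' = -0.669 → V/F = 0.573
  V/F = 0.573: g = -0.0011, g' = -0.703 → V/F = 0.572
Converged at V/F = 0.572.
Then V = V/F·F = 0.5719·162.6 = 93.0 mol/h and L = F − V = 69.6 mol/h.

L = 69.6 mol/h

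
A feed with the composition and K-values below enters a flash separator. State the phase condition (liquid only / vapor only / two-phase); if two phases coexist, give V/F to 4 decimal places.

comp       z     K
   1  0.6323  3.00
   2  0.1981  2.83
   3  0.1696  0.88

vapor only

ΣzᵢKᵢ = 2.6068; Σzᵢ/Kᵢ = 0.4735.
Since Σzᵢ/Kᵢ < 1 the mixture is above its dew point — single vapor phase.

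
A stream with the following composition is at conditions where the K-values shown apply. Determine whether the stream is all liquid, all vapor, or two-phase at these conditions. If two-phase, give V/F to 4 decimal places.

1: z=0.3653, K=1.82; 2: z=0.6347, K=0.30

all liquid

ΣzᵢKᵢ = 0.8553; Σzᵢ/Kᵢ = 2.3164.
Since ΣzᵢKᵢ < 1 the mixture is below its bubble point — single liquid phase.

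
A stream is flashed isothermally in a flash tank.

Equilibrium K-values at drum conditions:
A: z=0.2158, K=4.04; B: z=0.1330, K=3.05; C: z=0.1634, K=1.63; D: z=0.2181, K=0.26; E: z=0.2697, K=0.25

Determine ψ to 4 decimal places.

ψ = 0.4085

Let ψ = V/F and solve Σ zᵢ(Kᵢ−1)/(1+ψ(Kᵢ−1)) = 0.
g(0) = ΣzᵢKᵢ − 1 = 0.6680 and g(1) = 1 − Σzᵢ/Kᵢ = -1.1149, so a root lies in (0, 1).
Iterate (Newton) starting at ψ = 0.5:
  ψ = 0.5000: g = -0.10657, g' = -1.1771 → ψ = 0.4095
  ψ = 0.4095: g = -0.00118, g' = -1.1638 → ψ = 0.4085
Converged at ψ = 0.4085.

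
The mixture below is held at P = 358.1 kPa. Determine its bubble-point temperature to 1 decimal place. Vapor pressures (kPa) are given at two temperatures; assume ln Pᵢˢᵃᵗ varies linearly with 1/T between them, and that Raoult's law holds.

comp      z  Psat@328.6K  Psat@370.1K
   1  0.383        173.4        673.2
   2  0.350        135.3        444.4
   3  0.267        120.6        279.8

T = 358.6 K

Bubble-point temperature: ΣzᵢPᵢˢᵃᵗ(T) = P. Interpolate ln Pᵢˢᵃᵗ = aᵢ + bᵢ/T.
  T = 328.6 K: ΣzᵢPᵢˢᵃᵗ = 145.97 kPa
  T = 370.1 K: ΣzᵢPᵢˢᵃᵗ = 488.08 kPa
  T = 349.4 K: ΣzᵢPᵢˢᵃᵗ = 275.83 kPa
  T = 359.8 K: ΣzᵢPᵢˢᵃᵗ = 370.11 kPa
  T = 354.6 K: ΣzᵢPᵢˢᵃᵗ = 320.12 kPa
  T = 357.2 K: ΣzᵢPᵢˢᵃᵗ = 344.37 kPa
Interpolating between 357.2 K and 359.8 K gives T ≈ 358.6 K.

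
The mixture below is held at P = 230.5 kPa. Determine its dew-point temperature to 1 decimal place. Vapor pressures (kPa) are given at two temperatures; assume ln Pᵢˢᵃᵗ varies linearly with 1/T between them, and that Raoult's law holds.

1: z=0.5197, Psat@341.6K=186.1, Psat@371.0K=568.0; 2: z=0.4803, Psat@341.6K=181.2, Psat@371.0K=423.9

T = 348.0 K

Dew-point temperature: Σzᵢ·P/Pᵢˢᵃᵗ(T) = 1. Interpolate ln Pᵢˢᵃᵗ = aᵢ + bᵢ/T.
  T = 341.6 K: ΣzᵢP/Pᵢˢᵃᵗ = 1.2547
  T = 371.0 K: ΣzᵢP/Pᵢˢᵃᵗ = 0.4721
  T = 356.3 K: ΣzᵢP/Pᵢˢᵃᵗ = 0.7526
  T = 349.0 K: ΣzᵢP/Pᵢˢᵃᵗ = 0.9642
  T = 345.3 K: ΣzᵢP/Pᵢˢᵃᵗ = 1.0982
  T = 347.1 K: ΣzᵢP/Pᵢˢᵃᵗ = 1.0305
Interpolating between 347.1 K and 349.0 K gives T ≈ 348.0 K.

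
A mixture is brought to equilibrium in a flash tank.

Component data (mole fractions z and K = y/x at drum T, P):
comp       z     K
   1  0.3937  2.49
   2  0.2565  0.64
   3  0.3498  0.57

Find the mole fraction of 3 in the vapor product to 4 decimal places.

y_3 = 0.2648

Rachford–Rice: g(ψ) = Σ zᵢ(Kᵢ−1)/(1+ψ(Kᵢ−1)) = 0.
Check two-phase: ΣzᵢKᵢ = 1.3439 > 1 and Σzᵢ/Kᵢ = 1.1726 > 1, so g(0) = 0.3439 > 0 and g(1) = -0.1726 < 0.
Iterate (Newton) starting at ψ = 0.5:
  ψ = 0.5000: g = 0.03195, g' = -0.4414 → ψ = 0.5724
  ψ = 0.5724: g = 0.00078, g' = -0.4211 → ψ = 0.5742
Converged at ψ = 0.5742.
Compositions from xᵢ = zᵢ/(1+ψ(Kᵢ−1)), yᵢ = Kᵢxᵢ:
  1: x = 0.2122, y = 0.5283
  2: x = 0.3233, y = 0.2069
  3: x = 0.4645, y = 0.2648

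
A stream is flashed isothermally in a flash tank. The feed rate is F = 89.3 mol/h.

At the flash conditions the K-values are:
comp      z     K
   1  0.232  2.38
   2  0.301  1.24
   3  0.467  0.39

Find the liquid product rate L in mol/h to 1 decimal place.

L = 72.2 mol/h

Material balance + equilibrium reduce to Σ zᵢ(Kᵢ−1)/(1+β(Kᵢ−1)) = 0.
Feasibility: ΣzᵢKᵢ = 1.108, Σzᵢ/Kᵢ = 1.538 — both > 1, two phases present.
Newton–Raphson from β = 0.67:
  β = 0.670: g = -0.2532, g' = -0.629 → β = 0.268
  β = 0.268: g = -0.0387, g' = -0.499 → β = 0.190
  β = 0.190: g = 0.0005, g' = -0.516 → β = 0.191
Converged at β = 0.191.
Then V = β·F = 0.1910·89.3 = 17.1 mol/h and L = F − V = 72.2 mol/h.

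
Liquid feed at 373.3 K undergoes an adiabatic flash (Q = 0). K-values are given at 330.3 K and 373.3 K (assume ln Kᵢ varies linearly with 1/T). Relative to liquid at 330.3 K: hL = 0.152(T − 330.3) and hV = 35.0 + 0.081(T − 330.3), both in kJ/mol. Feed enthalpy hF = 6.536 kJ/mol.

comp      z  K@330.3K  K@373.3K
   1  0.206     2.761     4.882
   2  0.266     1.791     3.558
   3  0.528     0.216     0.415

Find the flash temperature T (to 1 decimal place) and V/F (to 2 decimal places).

T = 331.9 K, V/F = 0.18

Adiabatic flash: solve Rachford–Rice at each trial T, then check hF = ψ·hV(T) + (1−ψ)·hL(T).
  T = 330.3 K: K = (2.761, 1.791, 0.216), RR gives ψ = 0.156, H_out = 5.469 kJ/mol
  T = 373.3 K: K = (4.882, 3.558, 0.415), RR gives ψ = 0.634, H_out = 26.777 kJ/mol
  T = 351.8 K: K = (3.736, 2.578, 0.305), RR gives ψ = 0.417, H_out = 17.231 kJ/mol
  T = 341.1 K: K = (3.229, 2.163, 0.258), RR gives ψ = 0.301, H_out = 11.943 kJ/mol
  T = 335.7 K: K = (2.990, 1.971, 0.237), RR gives ψ = 0.233, H_out = 8.902 kJ/mol
  T = 333.0 K: K = (2.874, 1.880, 0.226), RR gives ψ = 0.196, H_out = 7.243 kJ/mol
  T = 331.6 K: K = (2.815, 1.833, 0.221), RR gives ψ = 0.176, H_out = 6.339 kJ/mol
Linear interpolation between T = 331.6 (H_out = 6.339) and T = 333.0 (H_out = 7.243) on hF = 6.536 gives T ≈ 331.9 K, at which ψ = 0.18.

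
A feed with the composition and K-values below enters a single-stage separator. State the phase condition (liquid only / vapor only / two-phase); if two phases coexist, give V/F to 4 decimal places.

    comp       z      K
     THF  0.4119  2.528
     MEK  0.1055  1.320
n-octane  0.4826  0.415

two-phase, V/F = 0.4797

ΣzᵢKᵢ = 1.3808; Σzᵢ/Kᵢ = 1.4058.
Both exceed 1, so a two-phase solution exists.
Rachford–Rice: g(ψ) = Σ zᵢ(Kᵢ−1)/(1+ψ(Kᵢ−1)) = 0.
Newton iteration, ψ⁰ = 0.5:
  ψ = 0.5000: g = -0.01314, g' = -0.6470 → ψ = 0.4797
Converged at ψ = 0.4797.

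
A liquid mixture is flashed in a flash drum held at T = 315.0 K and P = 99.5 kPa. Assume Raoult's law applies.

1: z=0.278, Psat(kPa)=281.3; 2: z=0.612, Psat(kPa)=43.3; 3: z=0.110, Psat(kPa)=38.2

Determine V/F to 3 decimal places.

V/F = 0.090

Raoult's law: Kᵢ = Pᵢˢᵃᵗ/P = Pᵢˢᵃᵗ/99.5.
  K_1 = 281.3/99.5 = 2.82714, K_2 = 43.3/99.5 = 0.43518, K_3 = 38.2/99.5 = 0.38392
Material balance + equilibrium reduce to Σ zᵢ(Kᵢ−1)/(1+V/F(Kᵢ−1)) = 0.
Feasibility: ΣzᵢKᵢ = 1.095, Σzᵢ/Kᵢ = 1.791 — both > 1, two phases present.
Newton–Raphson from V/F = 0.69:
  V/F = 0.690: g = -0.4596, g' = -0.832 → V/F = 0.138
  V/F = 0.138: g = -0.0430, g' = -0.872 → V/F = 0.088
  V/F = 0.088: g = 0.0019, g' = -0.951 → V/F = 0.090
Converged at V/F = 0.090.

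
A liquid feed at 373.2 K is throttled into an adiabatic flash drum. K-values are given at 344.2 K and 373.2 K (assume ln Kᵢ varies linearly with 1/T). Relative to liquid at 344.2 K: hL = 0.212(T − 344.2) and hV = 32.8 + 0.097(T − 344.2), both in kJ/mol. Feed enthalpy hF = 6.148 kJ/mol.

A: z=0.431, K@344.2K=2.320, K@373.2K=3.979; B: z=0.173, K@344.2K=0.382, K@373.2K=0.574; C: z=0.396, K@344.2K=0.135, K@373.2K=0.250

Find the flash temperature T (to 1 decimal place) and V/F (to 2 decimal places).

T = 347.5 K, V/F = 0.17

Adiabatic flash: solve Rachford–Rice at each trial T, then check hF = ψ·hV(T) + (1−ψ)·hL(T).
  T = 344.2 K: K = (2.320, 0.382, 0.135), RR gives ψ = 0.113, H_out = 3.722 kJ/mol
  T = 373.2 K: K = (3.979, 0.574, 0.250), RR gives ψ = 0.457, H_out = 19.621 kJ/mol
  T = 358.7 K: K = (3.072, 0.472, 0.186), RR gives ψ = 0.313, H_out = 12.811 kJ/mol
  T = 351.4 K: K = (2.675, 0.425, 0.159), RR gives ψ = 0.224, H_out = 8.697 kJ/mol
  T = 347.8 K: K = (2.493, 0.403, 0.147), RR gives ψ = 0.173, H_out = 6.358 kJ/mol
  T = 346.0 K: K = (2.405, 0.393, 0.141), RR gives ψ = 0.144, H_out = 5.083 kJ/mol
Linear interpolation between T = 346.0 (H_out = 5.083) and T = 347.8 (H_out = 6.358) on hF = 6.148 gives T ≈ 347.5 K, at which ψ = 0.17.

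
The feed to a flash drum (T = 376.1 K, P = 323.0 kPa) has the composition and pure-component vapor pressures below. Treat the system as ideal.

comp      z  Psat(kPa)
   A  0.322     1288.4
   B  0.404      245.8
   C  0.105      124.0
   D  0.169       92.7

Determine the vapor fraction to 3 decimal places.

ψ = 0.494

Raoult's law: Kᵢ = Pᵢˢᵃᵗ/P = Pᵢˢᵃᵗ/323.0.
  K_A = 1288.4/323.0 = 3.98885, K_B = 245.8/323.0 = 0.76099, K_C = 124.0/323.0 = 0.38390, K_D = 92.7/323.0 = 0.28700
Material balance + equilibrium reduce to Σ zᵢ(Kᵢ−1)/(1+ψ(Kᵢ−1)) = 0.
Feasibility: ΣzᵢKᵢ = 1.681, Σzᵢ/Kᵢ = 1.474 — both > 1, two phases present.
Newton–Raphson from ψ = 0.5:
  ψ = 0.500: g = -0.0046, g' = -0.783 → ψ = 0.494
Converged at ψ = 0.494.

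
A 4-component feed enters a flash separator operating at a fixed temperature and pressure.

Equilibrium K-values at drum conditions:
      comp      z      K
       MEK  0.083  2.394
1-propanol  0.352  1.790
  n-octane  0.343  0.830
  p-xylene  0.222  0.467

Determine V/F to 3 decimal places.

Rachford–Rice: g(V/F) = Σ zᵢ(Kᵢ−1)/(1+V/F(Kᵢ−1)) = 0.
Check two-phase: ΣzᵢKᵢ = 1.217 > 1 and Σzᵢ/Kᵢ = 1.120 > 1, so g(0) = 0.217 > 0 and g(1) = -0.120 < 0.
Newton iteration, V/F⁰ = 0.5:
  V/F = 0.500: g = 0.0425, g' = -0.298 → V/F = 0.643
Converged at V/F = 0.643.

V/F = 0.643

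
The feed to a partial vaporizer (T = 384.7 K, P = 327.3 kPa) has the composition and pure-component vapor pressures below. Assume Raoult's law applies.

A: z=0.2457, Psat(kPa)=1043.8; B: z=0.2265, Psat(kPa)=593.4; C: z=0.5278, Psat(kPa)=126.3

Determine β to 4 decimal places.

Raoult's law: Kᵢ = Pᵢˢᵃᵗ/P = Pᵢˢᵃᵗ/327.3.
  K_A = 1043.8/327.3 = 3.189123, K_B = 593.4/327.3 = 1.813016, K_C = 126.3/327.3 = 0.385885
Material balance + equilibrium reduce to Σ zᵢ(Kᵢ−1)/(1+β(Kᵢ−1)) = 0.
g(0) = ΣzᵢKᵢ − 1 = 0.3979 and g(1) = 1 − Σzᵢ/Kᵢ = -0.5697, so a root lies in (0, 1).
Newton iteration, β⁰ = 0.5:
  β = 0.5000: g = -0.08004, g' = -0.7586 → β = 0.3945
  β = 0.3945: g = 0.00029, g' = -0.7715 → β = 0.3949
Converged at β = 0.3949.

β = 0.3949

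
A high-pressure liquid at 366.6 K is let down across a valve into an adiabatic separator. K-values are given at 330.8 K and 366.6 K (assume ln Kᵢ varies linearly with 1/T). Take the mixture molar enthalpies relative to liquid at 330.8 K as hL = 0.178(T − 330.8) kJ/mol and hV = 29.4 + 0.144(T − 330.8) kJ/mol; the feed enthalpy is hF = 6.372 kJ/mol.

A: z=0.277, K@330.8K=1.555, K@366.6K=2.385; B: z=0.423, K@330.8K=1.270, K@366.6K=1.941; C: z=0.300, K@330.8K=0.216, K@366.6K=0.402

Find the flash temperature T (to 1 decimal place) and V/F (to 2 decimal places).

T = 333.4 K, V/F = 0.20

Adiabatic flash: solve Rachford–Rice at each trial T, then check hF = ψ·hV(T) + (1−ψ)·hL(T).
  T = 330.8 K: K = (1.555, 1.270, 0.216), RR gives ψ = 0.105, H_out = 3.090 kJ/mol
  T = 366.6 K: K = (2.385, 1.941, 0.402), RR gives ψ = 0.897, H_out = 31.651 kJ/mol
  T = 348.7 K: K = (1.947, 1.587, 0.299), RR gives ψ = 0.581, H_out = 19.913 kJ/mol
  T = 339.8 K: K = (1.746, 1.425, 0.256), RR gives ψ = 0.389, H_out = 12.926 kJ/mol
  T = 335.3 K: K = (1.649, 1.346, 0.235), RR gives ψ = 0.265, H_out = 8.539 kJ/mol
  T = 333.1 K: K = (1.603, 1.309, 0.226), RR gives ψ = 0.192, H_out = 6.043 kJ/mol
Linear interpolation between T = 333.1 (H_out = 6.043) and T = 335.3 (H_out = 8.539) on hF = 6.372 gives T ≈ 333.4 K, at which ψ = 0.20.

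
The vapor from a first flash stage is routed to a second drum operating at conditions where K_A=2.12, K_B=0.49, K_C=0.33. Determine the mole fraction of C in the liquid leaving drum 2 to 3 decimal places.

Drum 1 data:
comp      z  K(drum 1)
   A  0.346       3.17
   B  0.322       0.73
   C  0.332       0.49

x_C (drum 2) = 0.310

Drum 1:
Iterate (Newton) starting at ψ₁ = 0.63:
  ψ₁ = 0.630: g = -0.0370, g' = -0.512 → ψ₁ = 0.558
  ψ₁ = 0.558: g = 0.0007, g' = -0.535 → ψ₁ = 0.559
Converged at ψ₁ = 0.559.
Drum-1 compositions:
  A: x = 0.156, y = 0.496
  B: x = 0.379, y = 0.277
  C: x = 0.464, y = 0.228
Drum-2 feed = drum-1 vapor: z₂ = (0.4956, 0.2769, 0.2276).
Drum 2:
Let ψ₂ = V/F and solve Σ zᵢ(Kᵢ−1)/(1+ψ₂(Kᵢ−1)) = 0.
g(0) = ΣzᵢKᵢ − 1 = 0.261 and g(1) = 1 − Σzᵢ/Kᵢ = -0.488, so a root lies in (0, 1).
Iterate (Newton) starting at ψ₂ = 0.53:
  ψ₂ = 0.530: g = -0.0816, g' = -0.626 → ψ₂ = 0.400
  ψ₂ = 0.400: g = -0.0021, g' = -0.601 → ψ₂ = 0.396
Converged at ψ₂ = 0.396.
  A: x = 0.343, y = 0.728
  B: x = 0.347, y = 0.170
  C: x = 0.310, y = 0.102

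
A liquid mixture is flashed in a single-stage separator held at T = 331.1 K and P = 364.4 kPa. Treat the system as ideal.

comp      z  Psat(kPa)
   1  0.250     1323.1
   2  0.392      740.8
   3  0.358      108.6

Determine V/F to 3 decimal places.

Raoult's law: Kᵢ = Pᵢˢᵃᵗ/P = Pᵢˢᵃᵗ/364.4.
  K_1 = 1323.1/364.4 = 3.63090, K_2 = 740.8/364.4 = 2.03293, K_3 = 108.6/364.4 = 0.29802
Rachford–Rice: g(V/F) = Σ zᵢ(Kᵢ−1)/(1+V/F(Kᵢ−1)) = 0.
Feasibility: ΣzᵢKᵢ = 1.811, Σzᵢ/Kᵢ = 1.463 — both > 1, two phases present.
Newton iteration, V/F⁰ = 0.65:
  V/F = 0.650: g = 0.0227, g' = -0.982 → V/F = 0.673
Converged at V/F = 0.673.

V/F = 0.673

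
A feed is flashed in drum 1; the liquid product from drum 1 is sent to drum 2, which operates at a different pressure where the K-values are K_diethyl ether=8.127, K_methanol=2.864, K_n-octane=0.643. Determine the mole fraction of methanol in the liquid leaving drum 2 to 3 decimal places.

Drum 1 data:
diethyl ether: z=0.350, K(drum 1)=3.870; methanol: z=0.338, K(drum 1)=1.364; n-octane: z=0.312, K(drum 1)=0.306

x_methanol (drum 2) = 0.105

Drum 1:
Rachford–Rice: g(ψ₁) = Σ zᵢ(Kᵢ−1)/(1+ψ₁(Kᵢ−1)) = 0.
Feasibility: ΣzᵢKᵢ = 1.911, Σzᵢ/Kᵢ = 1.358 — both > 1, two phases present.
Newton–Raphson from ψ₁ = 0.5:
  ψ₁ = 0.500: g = 0.1850, g' = -0.871 → ψ₁ = 0.713
  ψ₁ = 0.713: g = -0.0007, g' = -0.927 → ψ₁ = 0.712
Converged at ψ₁ = 0.712.
Drum-1 compositions:
  diethyl ether: x = 0.115, y = 0.445
  methanol: x = 0.268, y = 0.366
  n-octane: x = 0.617, y = 0.189
Drum-2 feed = drum-1 liquid: z₂ = (0.1150, 0.2685, 0.6165).
Drum 2:
Let ψ₂ = V/F and solve Σ zᵢ(Kᵢ−1)/(1+ψ₂(Kᵢ−1)) = 0.
Check two-phase: ΣzᵢKᵢ = 2.100 > 1 and Σzᵢ/Kᵢ = 1.067 > 1, so g(0) = 1.100 > 0 and g(1) = -0.067 < 0.
Iterate (Newton) starting at ψ₂ = 0.39:
  ψ₂ = 0.390: g = 0.2510, g' = -0.828 → ψ₂ = 0.693
  ψ₂ = 0.693: g = 0.0639, g' = -0.482 → ψ₂ = 0.826
  ψ₂ = 0.826: g = 0.0041, g' = -0.426 → ψ₂ = 0.835
Converged at ψ₂ = 0.835.
  diethyl ether: x = 0.017, y = 0.134
  methanol: x = 0.105, y = 0.301
  n-octane: x = 0.878, y = 0.565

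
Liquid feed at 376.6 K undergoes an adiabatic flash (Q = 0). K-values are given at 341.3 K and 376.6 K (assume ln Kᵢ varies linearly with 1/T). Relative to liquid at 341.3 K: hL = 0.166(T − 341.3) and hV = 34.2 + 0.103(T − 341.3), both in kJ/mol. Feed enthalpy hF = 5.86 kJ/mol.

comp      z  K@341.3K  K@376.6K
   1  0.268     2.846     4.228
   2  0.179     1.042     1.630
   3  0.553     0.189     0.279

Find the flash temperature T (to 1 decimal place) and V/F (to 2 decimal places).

T = 350.4 K, V/F = 0.13

Adiabatic flash: solve Rachford–Rice at each trial T, then check hF = ψ·hV(T) + (1−ψ)·hL(T).
  T = 341.3 K: K = (2.846, 1.042, 0.189), RR gives ψ = 0.044, H_out = 1.504 kJ/mol
  T = 376.6 K: K = (4.228, 1.630, 0.279), RR gives ψ = 0.321, H_out = 16.121 kJ/mol
  T = 359.0 K: K = (3.505, 1.318, 0.232), RR gives ψ = 0.199, H_out = 9.529 kJ/mol
  T = 350.1 K: K = (3.165, 1.175, 0.210), RR gives ψ = 0.127, H_out = 5.732 kJ/mol
  T = 354.6 K: K = (3.334, 1.246, 0.221), RR gives ψ = 0.165, H_out = 7.702 kJ/mol
  T = 352.4 K: K = (3.251, 1.211, 0.215), RR gives ψ = 0.147, H_out = 6.753 kJ/mol
Linear interpolation between T = 350.1 (H_out = 5.732) and T = 352.4 (H_out = 6.753) on hF = 5.86 gives T ≈ 350.4 K, at which ψ = 0.13.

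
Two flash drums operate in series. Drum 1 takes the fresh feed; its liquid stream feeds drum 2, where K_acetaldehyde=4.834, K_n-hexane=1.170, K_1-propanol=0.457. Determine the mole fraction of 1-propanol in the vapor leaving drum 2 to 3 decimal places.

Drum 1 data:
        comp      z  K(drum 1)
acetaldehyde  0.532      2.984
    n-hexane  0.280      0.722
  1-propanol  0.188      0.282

y_1-propanol (drum 2) = 0.274

Drum 1:
Material balance + equilibrium reduce to Σ zᵢ(Kᵢ−1)/(1+ψ₁(Kᵢ−1)) = 0.
Check two-phase: ΣzᵢKᵢ = 1.843 > 1 and Σzᵢ/Kᵢ = 1.233 > 1, so g(0) = 0.843 > 0 and g(1) = -0.233 < 0.
Newton iteration, ψ₁⁰ = 0.56:
  ψ₁ = 0.560: g = 0.1820, g' = -0.771 → ψ₁ = 0.796
  ψ₁ = 0.796: g = -0.0058, g' = -0.878 → ψ₁ = 0.789
Converged at ψ₁ = 0.789.
Drum-1 compositions:
  acetaldehyde: x = 0.207, y = 0.619
  n-hexane: x = 0.359, y = 0.259
  1-propanol: x = 0.434, y = 0.122
Drum-2 feed = drum-1 liquid: z₂ = (0.2073, 0.3587, 0.4340).
Drum 2:
Newton–Raphson from ψ₂ = 0.5:
  ψ₂ = 0.500: g = 0.0052, g' = -0.608 → ψ₂ = 0.509
Converged at ψ₂ = 0.509.
  acetaldehyde: x = 0.070, y = 0.340
  n-hexane: x = 0.330, y = 0.386
  1-propanol: x = 0.600, y = 0.274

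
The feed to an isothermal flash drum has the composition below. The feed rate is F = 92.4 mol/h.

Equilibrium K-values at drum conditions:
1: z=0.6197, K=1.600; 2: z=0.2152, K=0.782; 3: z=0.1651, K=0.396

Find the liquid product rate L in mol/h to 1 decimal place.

Iterate (Newton) starting at V/F = 0.33:
  V/F = 0.3300: g = 0.13527, g' = -0.2613 → V/F = 0.8478
  V/F = 0.8478: g = -0.01545, g' = -0.3664 → V/F = 0.8056
  V/F = 0.8056: g = -0.00047, g' = -0.3449 → V/F = 0.8042
Converged at V/F = 0.8042.
Then V = V/F·F = 0.8042·92.4 = 74.3 mol/h and L = F − V = 18.1 mol/h.

L = 18.1 mol/h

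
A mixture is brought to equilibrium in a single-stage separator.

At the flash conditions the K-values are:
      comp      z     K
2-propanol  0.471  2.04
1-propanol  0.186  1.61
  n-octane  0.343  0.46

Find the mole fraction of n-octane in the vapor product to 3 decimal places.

Rachford–Rice: g(ψ) = Σ zᵢ(Kᵢ−1)/(1+ψ(Kᵢ−1)) = 0.
Check two-phase: ΣzᵢKᵢ = 1.418 > 1 and Σzᵢ/Kᵢ = 1.092 > 1, so g(0) = 0.418 > 0 and g(1) = -0.092 < 0.
Iterate (Newton) starting at ψ = 0.54:
  ψ = 0.540: g = 0.1376, g' = -0.447 → ψ = 0.847
  ψ = 0.847: g = -0.0064, g' = -0.514 → ψ = 0.835
Converged at ψ = 0.835.
Compositions from xᵢ = zᵢ/(1+ψ(Kᵢ−1)), yᵢ = Kᵢxᵢ:
  2-propanol: x = 0.252, y = 0.514
  1-propanol: x = 0.123, y = 0.198
  n-octane: x = 0.625, y = 0.287

y_n-octane = 0.287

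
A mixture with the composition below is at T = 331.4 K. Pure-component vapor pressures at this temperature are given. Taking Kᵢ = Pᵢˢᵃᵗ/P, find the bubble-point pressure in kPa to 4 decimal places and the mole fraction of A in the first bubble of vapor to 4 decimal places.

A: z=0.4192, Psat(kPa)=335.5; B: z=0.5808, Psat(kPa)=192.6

At the bubble point ψ → 0, so ΣzᵢKᵢ = 1 with Kᵢ = Pᵢˢᵃᵗ/P ⇒ P = ΣzᵢPᵢˢᵃᵗ.
P = 0.4192·335.5 + 0.5808·192.6 = 252.5037 kPa
yᵢ = zᵢPᵢˢᵃᵗ/P ⇒ y_A = 0.4192·335.5/252.5037 = 0.5570

Pbub = 252.5037 kPa, y_A = 0.5570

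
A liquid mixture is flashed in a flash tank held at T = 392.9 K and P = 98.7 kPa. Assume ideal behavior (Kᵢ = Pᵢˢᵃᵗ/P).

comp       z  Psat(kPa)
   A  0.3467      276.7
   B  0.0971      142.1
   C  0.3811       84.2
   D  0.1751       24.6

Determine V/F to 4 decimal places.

V/F = 0.6538

Raoult's law: Kᵢ = Pᵢˢᵃᵗ/P = Pᵢˢᵃᵗ/98.7.
  K_A = 276.7/98.7 = 2.803445, K_B = 142.1/98.7 = 1.439716, K_C = 84.2/98.7 = 0.853090, K_D = 24.6/98.7 = 0.249240
Material balance + equilibrium reduce to Σ zᵢ(Kᵢ−1)/(1+V/F(Kᵢ−1)) = 0.
Feasibility: ΣzᵢKᵢ = 1.4805, Σzᵢ/Kᵢ = 1.3404 — both > 1, two phases present.
Newton iteration, V/F⁰ = 0.5:
  V/F = 0.5000: g = 0.09290, g' = -0.5870 → V/F = 0.6583
  V/F = 0.6583: g = -0.00290, g' = -0.6429 → V/F = 0.6538
Converged at V/F = 0.6538.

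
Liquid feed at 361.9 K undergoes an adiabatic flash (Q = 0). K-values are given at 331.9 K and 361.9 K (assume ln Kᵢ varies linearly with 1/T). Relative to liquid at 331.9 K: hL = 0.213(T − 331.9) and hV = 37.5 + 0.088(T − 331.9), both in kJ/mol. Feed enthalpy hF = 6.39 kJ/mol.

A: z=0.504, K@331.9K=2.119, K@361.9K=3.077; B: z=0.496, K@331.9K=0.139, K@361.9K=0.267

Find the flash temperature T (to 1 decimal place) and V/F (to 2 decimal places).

Adiabatic flash: solve Rachford–Rice at each trial T, then check hF = ψ·hV(T) + (1−ψ)·hL(T).
  T = 331.9 K: K = (2.119, 0.139), RR gives ψ = 0.142, H_out = 5.329 kJ/mol
  T = 361.9 K: K = (3.077, 0.267), RR gives ψ = 0.449, H_out = 21.536 kJ/mol
  T = 346.9 K: K = (2.574, 0.195), RR gives ψ = 0.311, H_out = 14.285 kJ/mol
  T = 339.4 K: K = (2.341, 0.165), RR gives ψ = 0.234, H_out = 10.149 kJ/mol
  T = 335.6 K: K = (2.227, 0.152), RR gives ψ = 0.190, H_out = 7.816 kJ/mol
  T = 333.8 K: K = (2.174, 0.145), RR gives ψ = 0.167, H_out = 6.636 kJ/mol
Linear interpolation between T = 331.9 (H_out = 5.329) and T = 333.8 (H_out = 6.636) on hF = 6.39 gives T ≈ 333.4 K, at which ψ = 0.16.

T = 333.4 K, V/F = 0.16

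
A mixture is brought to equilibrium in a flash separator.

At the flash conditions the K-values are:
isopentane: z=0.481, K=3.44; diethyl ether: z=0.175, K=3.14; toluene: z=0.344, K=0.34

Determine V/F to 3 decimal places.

Rachford–Rice: g(V/F) = Σ zᵢ(Kᵢ−1)/(1+V/F(Kᵢ−1)) = 0.
Check two-phase: ΣzᵢKᵢ = 2.321 > 1 and Σzᵢ/Kᵢ = 1.207 > 1, so g(0) = 1.321 > 0 and g(1) = -0.207 < 0.
Newton iteration, V/F⁰ = 0.5:
  V/F = 0.500: g = 0.3707, g' = -1.102 → V/F = 0.836
  V/F = 0.836: g = 0.0133, g' = -1.159 → V/F = 0.848
Converged at V/F = 0.848.

V/F = 0.848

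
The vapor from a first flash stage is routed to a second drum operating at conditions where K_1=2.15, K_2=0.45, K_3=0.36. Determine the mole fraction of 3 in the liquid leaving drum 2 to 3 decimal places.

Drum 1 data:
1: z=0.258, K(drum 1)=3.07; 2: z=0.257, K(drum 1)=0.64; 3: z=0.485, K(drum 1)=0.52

Drum 1:
Newton–Raphson from ψ₁ = 0.5:
  ψ₁ = 0.500: g = -0.1567, g' = -0.510 → ψ₁ = 0.193
  ψ₁ = 0.193: g = 0.0258, g' = -0.739 → ψ₁ = 0.228
  ψ₁ = 0.228: g = 0.0009, g' = -0.691 → ψ₁ = 0.229
Converged at ψ₁ = 0.229.
Drum-1 compositions:
  1: x = 0.175, y = 0.537
  2: x = 0.280, y = 0.179
  3: x = 0.545, y = 0.283
Drum-2 feed = drum-1 vapor: z₂ = (0.5374, 0.1793, 0.2833).
Drum 2:
Material balance + equilibrium reduce to Σ zᵢ(Kᵢ−1)/(1+ψ₂(Kᵢ−1)) = 0.
Feasibility: ΣzᵢKᵢ = 1.338, Σzᵢ/Kᵢ = 1.435 — both > 1, two phases present.
Newton–Raphson from ψ₂ = 0.5:
  ψ₂ = 0.500: g = -0.0102, g' = -0.641 → ψ₂ = 0.484
Converged at ψ₂ = 0.484.
  1: x = 0.345, y = 0.742
  2: x = 0.244, y = 0.110
  3: x = 0.410, y = 0.148

x_3 (drum 2) = 0.410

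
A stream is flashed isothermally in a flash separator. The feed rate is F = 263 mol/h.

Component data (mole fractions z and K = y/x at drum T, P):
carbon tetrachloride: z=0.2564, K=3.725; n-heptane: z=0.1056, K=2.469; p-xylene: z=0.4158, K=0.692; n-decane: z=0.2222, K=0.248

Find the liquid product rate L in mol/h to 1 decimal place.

L = 142.7 mol/h

Newton iteration, V/F⁰ = 0.49:
  V/F = 0.4900: g = -0.02603, g' = -0.7960 → V/F = 0.4573
  V/F = 0.4573: g = 0.00012, g' = -0.8042 → V/F = 0.4574
Converged at V/F = 0.4574.
Then V = V/F·F = 0.4574·263 = 120.3 mol/h and L = F − V = 142.7 mol/h.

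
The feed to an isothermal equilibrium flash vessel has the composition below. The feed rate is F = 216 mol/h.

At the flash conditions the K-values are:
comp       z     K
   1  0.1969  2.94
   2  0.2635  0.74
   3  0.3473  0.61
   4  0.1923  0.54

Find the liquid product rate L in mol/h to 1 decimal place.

L = 188.9 mol/h

Material balance + equilibrium reduce to Σ zᵢ(Kᵢ−1)/(1+β(Kᵢ−1)) = 0.
Check two-phase: ΣzᵢKᵢ = 1.0896 > 1 and Σzᵢ/Kᵢ = 1.3485 > 1, so g(0) = 0.0896 > 0 and g(1) = -0.3485 < 0.
Iterate (Newton) starting at β = 0.7:
  β = 0.7000: g = -0.23854, g' = -0.3484 → β = 0.0153
  β = 0.0153: g = 0.07687, g' = -0.8117 → β = 0.1100
  β = 0.1100: g = 0.00961, g' = -0.6250 → β = 0.1253
  β = 0.1253: g = 0.00017, g' = -0.6028 → β = 0.1256
Converged at β = 0.1256.
Then V = β·F = 0.1256·216 = 27.1 mol/h and L = F − V = 188.9 mol/h.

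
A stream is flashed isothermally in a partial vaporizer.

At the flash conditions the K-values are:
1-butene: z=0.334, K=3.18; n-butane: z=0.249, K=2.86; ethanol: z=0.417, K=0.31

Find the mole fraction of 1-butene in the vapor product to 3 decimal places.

Let β = V/F and solve Σ zᵢ(Kᵢ−1)/(1+β(Kᵢ−1)) = 0.
Feasibility: ΣzᵢKᵢ = 1.904, Σzᵢ/Kᵢ = 1.537 — both > 1, two phases present.
Iterate (Newton) starting at β = 0.5:
  β = 0.500: g = 0.1491, g' = -1.057 → β = 0.641
  β = 0.641: g = -0.0009, g' = -1.094 → β = 0.640
Converged at β = 0.640.
Compositions from xᵢ = zᵢ/(1+β(Kᵢ−1)), yᵢ = Kᵢxᵢ:
  1-butene: x = 0.139, y = 0.443
  n-butane: x = 0.114, y = 0.325
  ethanol: x = 0.747, y = 0.232

y_1-butene = 0.443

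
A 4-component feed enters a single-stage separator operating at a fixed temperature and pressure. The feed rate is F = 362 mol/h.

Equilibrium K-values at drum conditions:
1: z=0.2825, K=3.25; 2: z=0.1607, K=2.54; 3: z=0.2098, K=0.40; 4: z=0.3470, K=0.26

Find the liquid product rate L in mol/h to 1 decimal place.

Material balance + equilibrium reduce to Σ zᵢ(Kᵢ−1)/(1+ψ(Kᵢ−1)) = 0.
Feasibility: ΣzᵢKᵢ = 1.5004, Σzᵢ/Kᵢ = 2.0093 — both > 1, two phases present.
Iterate (Newton) starting at ψ = 0.5:
  ψ = 0.5000: g = -0.14848, g' = -1.0713 → ψ = 0.3614
  ψ = 0.3614: g = -0.00170, g' = -1.0696 → ψ = 0.3598
Converged at ψ = 0.3598.
Then V = ψ·F = 0.3598·362 = 130.3 mol/h and L = F − V = 231.7 mol/h.

L = 231.7 mol/h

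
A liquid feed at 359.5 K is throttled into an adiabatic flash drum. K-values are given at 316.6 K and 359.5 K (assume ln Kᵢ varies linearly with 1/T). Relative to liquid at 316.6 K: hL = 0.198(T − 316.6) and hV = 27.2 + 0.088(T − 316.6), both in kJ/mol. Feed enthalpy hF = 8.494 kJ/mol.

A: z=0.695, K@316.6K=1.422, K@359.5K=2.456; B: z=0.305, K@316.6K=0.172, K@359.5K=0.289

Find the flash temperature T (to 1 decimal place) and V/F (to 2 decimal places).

T = 321.9 K, V/F = 0.28

Adiabatic flash: solve Rachford–Rice at each trial T, then check hF = ψ·hV(T) + (1−ψ)·hL(T).
  T = 316.6 K: K = (1.422, 0.172), RR gives ψ = 0.117, H_out = 3.172 kJ/mol
  T = 359.5 K: K = (2.456, 0.289), RR gives ψ = 0.768, H_out = 25.760 kJ/mol
  T = 338.1 K: K = (1.903, 0.227), RR gives ψ = 0.561, H_out = 18.189 kJ/mol
  T = 327.4 K: K = (1.654, 0.199), RR gives ψ = 0.401, H_out = 12.562 kJ/mol
  T = 322.0 K: K = (1.536, 0.185), RR gives ψ = 0.283, H_out = 8.605 kJ/mol
  T = 319.3 K: K = (1.478, 0.178), RR gives ψ = 0.208, H_out = 6.132 kJ/mol
  T = 320.6 K: K = (1.506, 0.182), RR gives ψ = 0.246, H_out = 7.374 kJ/mol
Linear interpolation between T = 320.6 (H_out = 7.374) and T = 322.0 (H_out = 8.605) on hF = 8.494 gives T ≈ 321.9 K, at which ψ = 0.28.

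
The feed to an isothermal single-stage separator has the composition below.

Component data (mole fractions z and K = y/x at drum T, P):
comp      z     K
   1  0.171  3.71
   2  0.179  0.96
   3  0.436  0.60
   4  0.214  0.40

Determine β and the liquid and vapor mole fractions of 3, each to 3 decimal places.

β = 0.145, x_3 = 0.463, y_3 = 0.278

Rachford–Rice: g(β) = Σ zᵢ(Kᵢ−1)/(1+β(Kᵢ−1)) = 0.
g(0) = ΣzᵢKᵢ − 1 = 0.153 and g(1) = 1 − Σzᵢ/Kᵢ = -0.494, so a root lies in (0, 1).
Newton iteration, β⁰ = 0.5:
  β = 0.500: g = -0.2120, g' = -0.493 → β = 0.070
  β = 0.070: g = 0.0689, g' = -1.045 → β = 0.136
  β = 0.136: g = 0.0073, g' = -0.840 → β = 0.145
Converged at β = 0.145.
Compositions from xᵢ = zᵢ/(1+β(Kᵢ−1)), yᵢ = Kᵢxᵢ:
  1: x = 0.123, y = 0.456
  2: x = 0.180, y = 0.173
  3: x = 0.463, y = 0.278
  4: x = 0.234, y = 0.094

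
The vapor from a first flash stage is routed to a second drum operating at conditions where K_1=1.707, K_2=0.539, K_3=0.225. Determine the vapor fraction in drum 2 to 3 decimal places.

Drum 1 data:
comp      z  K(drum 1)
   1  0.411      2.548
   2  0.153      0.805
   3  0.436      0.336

Drum 1:
Material balance + equilibrium reduce to Σ zᵢ(Kᵢ−1)/(1+ψ₁(Kᵢ−1)) = 0.
g(0) = ΣzᵢKᵢ − 1 = 0.317 and g(1) = 1 − Σzᵢ/Kᵢ = -0.649, so a root lies in (0, 1).
Newton–Raphson from ψ₁ = 0.47:
  ψ₁ = 0.470: g = -0.0854, g' = -0.743 → ψ₁ = 0.355
Converged at ψ₁ = 0.355.
Drum-1 compositions:
  1: x = 0.265, y = 0.676
  2: x = 0.164, y = 0.132
  3: x = 0.570, y = 0.192
Drum-2 feed = drum-1 vapor: z₂ = (0.6761, 0.1323, 0.1916).
Drum 2:
Material balance + equilibrium reduce to Σ zᵢ(Kᵢ−1)/(1+ψ₂(Kᵢ−1)) = 0.
Check two-phase: ΣzᵢKᵢ = 1.268 > 1 and Σzᵢ/Kᵢ = 1.493 > 1, so g(0) = 0.268 > 0 and g(1) = -0.493 < 0.
Newton–Raphson from ψ₂ = 0.53:
  ψ₂ = 0.530: g = 0.0149, g' = -0.560 → ψ₂ = 0.557
  ψ₂ = 0.557: g = -0.0003, g' = -0.581 → ψ₂ = 0.556
Converged at ψ₂ = 0.556.
  1: x = 0.485, y = 0.828
  2: x = 0.178, y = 0.096
  3: x = 0.337, y = 0.076

V/F (drum 2) = 0.556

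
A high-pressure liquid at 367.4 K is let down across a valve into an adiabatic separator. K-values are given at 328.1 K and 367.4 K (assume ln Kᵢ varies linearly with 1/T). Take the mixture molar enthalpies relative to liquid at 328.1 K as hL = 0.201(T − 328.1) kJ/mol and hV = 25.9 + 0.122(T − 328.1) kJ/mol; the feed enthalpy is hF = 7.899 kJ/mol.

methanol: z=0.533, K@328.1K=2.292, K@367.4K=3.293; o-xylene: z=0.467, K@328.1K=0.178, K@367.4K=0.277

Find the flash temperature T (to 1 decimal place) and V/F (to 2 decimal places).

Adiabatic flash: solve Rachford–Rice at each trial T, then check hF = ψ·hV(T) + (1−ψ)·hL(T).
  T = 328.1 K: K = (2.292, 0.178), RR gives ψ = 0.287, H_out = 7.432 kJ/mol
  T = 367.4 K: K = (3.293, 0.277), RR gives ψ = 0.534, H_out = 20.062 kJ/mol
  T = 347.8 K: K = (2.777, 0.225), RR gives ψ = 0.425, H_out = 14.303 kJ/mol
  T = 338.0 K: K = (2.531, 0.201), RR gives ψ = 0.362, H_out = 11.083 kJ/mol
  T = 333.1 K: K = (2.412, 0.189), RR gives ψ = 0.327, H_out = 9.337 kJ/mol
  T = 330.6 K: K = (2.351, 0.184), RR gives ψ = 0.307, H_out = 8.402 kJ/mol
  T = 329.4 K: K = (2.323, 0.181), RR gives ψ = 0.298, H_out = 7.941 kJ/mol
Linear interpolation between T = 328.1 (H_out = 7.432) and T = 329.4 (H_out = 7.941) on hF = 7.899 gives T ≈ 329.3 K, at which ψ = 0.30.

T = 329.3 K, V/F = 0.30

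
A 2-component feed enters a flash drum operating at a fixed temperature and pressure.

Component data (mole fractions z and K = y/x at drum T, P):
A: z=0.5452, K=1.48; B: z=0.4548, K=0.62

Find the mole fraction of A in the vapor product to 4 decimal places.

Rachford–Rice: g(ψ) = Σ zᵢ(Kᵢ−1)/(1+ψ(Kᵢ−1)) = 0.
Feasibility: ΣzᵢKᵢ = 1.0889, Σzᵢ/Kᵢ = 1.1019 — both > 1, two phases present.
Binary case is linear: z₁(K₁−1)(1+ψ(K₂−1)) + z₂(K₂−1)(1+ψ(K₁−1)) = 0
⇒ ψ = [z₁(K₁−1)+z₂(K₂−1)] / [−(K₁−1)(K₂−1)] = 0.08887/0.18240 = 0.4872
Compositions from xᵢ = zᵢ/(1+ψ(Kᵢ−1)), yᵢ = Kᵢxᵢ:
  A: x = 0.4419, y = 0.6540
  B: x = 0.5581, y = 0.3460

y_A = 0.6540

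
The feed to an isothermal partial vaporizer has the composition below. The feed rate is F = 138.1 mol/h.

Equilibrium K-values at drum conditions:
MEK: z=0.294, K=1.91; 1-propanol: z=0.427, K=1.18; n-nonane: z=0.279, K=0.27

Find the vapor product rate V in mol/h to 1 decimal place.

V = 48.9 mol/h

Material balance + equilibrium reduce to Σ zᵢ(Kᵢ−1)/(1+V/F(Kᵢ−1)) = 0.
Feasibility: ΣzᵢKᵢ = 1.141, Σzᵢ/Kᵢ = 1.549 — both > 1, two phases present.
Iterate (Newton) starting at V/F = 0.5:
  V/F = 0.500: g = -0.0664, g' = -0.495 → V/F = 0.366
  V/F = 0.366: g = -0.0051, g' = -0.426 → V/F = 0.354
Converged at V/F = 0.354.
Then V = V/F·F = 0.3539·138.1 = 48.9 mol/h and L = F − V = 89.2 mol/h.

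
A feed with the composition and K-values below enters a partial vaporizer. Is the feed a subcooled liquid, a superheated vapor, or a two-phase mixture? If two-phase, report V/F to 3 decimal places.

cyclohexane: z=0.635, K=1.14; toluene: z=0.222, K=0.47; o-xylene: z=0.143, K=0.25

subcooled liquid

ΣzᵢKᵢ = 0.864; Σzᵢ/Kᵢ = 1.601.
Since ΣzᵢKᵢ < 1 the mixture is below its bubble point — single liquid phase.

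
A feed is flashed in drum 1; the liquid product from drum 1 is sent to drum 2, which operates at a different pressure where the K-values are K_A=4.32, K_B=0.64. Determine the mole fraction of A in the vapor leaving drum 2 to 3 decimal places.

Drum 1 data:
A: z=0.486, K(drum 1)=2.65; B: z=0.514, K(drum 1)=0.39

Drum 1:
Rachford–Rice: g(ψ₁) = Σ zᵢ(Kᵢ−1)/(1+ψ₁(Kᵢ−1)) = 0.
Feasibility: ΣzᵢKᵢ = 1.488, Σzᵢ/Kᵢ = 1.501 — both > 1, two phases present.
Iterate (Newton) starting at ψ₁ = 0.5:
  ψ₁ = 0.500: g = -0.0117, g' = -0.793 → ψ₁ = 0.485
Converged at ψ₁ = 0.485.
Drum-1 compositions:
  A: x = 0.270, y = 0.715
  B: x = 0.730, y = 0.285
Drum-2 feed = drum-1 liquid: z₂ = (0.2699, 0.7301).
Drum 2:
Rachford–Rice: g(ψ₂) = Σ zᵢ(Kᵢ−1)/(1+ψ₂(Kᵢ−1)) = 0.
Check two-phase: ΣzᵢKᵢ = 1.633 > 1 and Σzᵢ/Kᵢ = 1.203 > 1, so g(0) = 0.633 > 0 and g(1) = -0.203 < 0.
Binary case is linear: z₁(K₁−1)(1+ψ₂(K₂−1)) + z₂(K₂−1)(1+ψ₂(K₁−1)) = 0
⇒ ψ₂ = [z₁(K₁−1)+z₂(K₂−1)] / [−(K₁−1)(K₂−1)] = 0.6333/1.1952 = 0.530
  A: x = 0.098, y = 0.423
  B: x = 0.902, y = 0.577

y_A (drum 2) = 0.423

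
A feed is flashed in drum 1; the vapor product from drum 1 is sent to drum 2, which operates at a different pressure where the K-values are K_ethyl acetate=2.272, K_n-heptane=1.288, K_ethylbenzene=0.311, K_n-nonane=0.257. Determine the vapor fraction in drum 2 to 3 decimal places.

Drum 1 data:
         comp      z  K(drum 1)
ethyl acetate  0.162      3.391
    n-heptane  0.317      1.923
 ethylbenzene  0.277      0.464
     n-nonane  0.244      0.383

V/F (drum 2) = 0.486

Drum 1:
Material balance + equilibrium reduce to Σ zᵢ(Kᵢ−1)/(1+ψ₁(Kᵢ−1)) = 0.
Feasibility: ΣzᵢKᵢ = 1.381, Σzᵢ/Kᵢ = 1.447 — both > 1, two phases present.
Iterate (Newton) starting at ψ₁ = 0.48:
  ψ₁ = 0.480: g = -0.0307, g' = -0.662 → ψ₁ = 0.434
Converged at ψ₁ = 0.434.
Drum-1 compositions:
  ethyl acetate: x = 0.080, y = 0.270
  n-heptane: x = 0.226, y = 0.435
  ethylbenzene: x = 0.361, y = 0.167
  n-nonane: x = 0.333, y = 0.128
Drum-2 feed = drum-1 vapor: z₂ = (0.2696, 0.4353, 0.1675, 0.1276).
Drum 2:
Rachford–Rice: g(ψ₂) = Σ zᵢ(Kᵢ−1)/(1+ψ₂(Kᵢ−1)) = 0.
Check two-phase: ΣzᵢKᵢ = 1.258 > 1 and Σzᵢ/Kᵢ = 1.492 > 1, so g(0) = 0.258 > 0 and g(1) = -0.492 < 0.
Newton–Raphson from ψ₂ = 0.5:
  ψ₂ = 0.500: g = -0.0077, g' = -0.554 → ψ₂ = 0.486
Converged at ψ₂ = 0.486.
  ethyl acetate: x = 0.167, y = 0.379
  n-heptane: x = 0.382, y = 0.492
  ethylbenzene: x = 0.252, y = 0.078
  n-nonane: x = 0.200, y = 0.051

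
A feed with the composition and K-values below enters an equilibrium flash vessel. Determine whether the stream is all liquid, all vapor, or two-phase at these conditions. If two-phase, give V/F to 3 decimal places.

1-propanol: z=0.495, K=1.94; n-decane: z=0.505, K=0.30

ΣzᵢKᵢ = 1.112; Σzᵢ/Kᵢ = 1.938.
Both exceed 1, so a two-phase solution exists.
Material balance + equilibrium reduce to Σ zᵢ(Kᵢ−1)/(1+ψ(Kᵢ−1)) = 0.
Iterate (Newton) starting at ψ = 0.5:
  ψ = 0.500: g = -0.2273, g' = -0.788 → ψ = 0.212
  ψ = 0.212: g = -0.0268, g' = -0.645 → ψ = 0.170
Converged at ψ = 0.170.

two-phase, V/F = 0.170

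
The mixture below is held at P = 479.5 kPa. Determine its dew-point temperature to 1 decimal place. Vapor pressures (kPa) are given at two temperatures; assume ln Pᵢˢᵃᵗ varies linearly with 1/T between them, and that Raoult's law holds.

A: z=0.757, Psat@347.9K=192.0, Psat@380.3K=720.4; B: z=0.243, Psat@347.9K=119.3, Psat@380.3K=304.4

T = 376.7 K

Dew-point temperature: Σzᵢ·P/Pᵢˢᵃᵗ(T) = 1. Interpolate ln Pᵢˢᵃᵗ = aᵢ + bᵢ/T.
  T = 347.9 K: ΣzᵢP/Pᵢˢᵃᵗ = 2.8672
  T = 380.3 K: ΣzᵢP/Pᵢˢᵃᵗ = 0.8866
  T = 364.1 K: ΣzᵢP/Pᵢˢᵃᵗ = 1.5465
  T = 372.2 K: ΣzᵢP/Pᵢˢᵃᵗ = 1.1627
  T = 376.2 K: ΣzᵢP/Pᵢˢᵃᵗ = 1.0153
  T = 378.2 K: ΣzᵢP/Pᵢˢᵃᵗ = 0.9500
Interpolating between 376.2 K and 378.2 K gives T ≈ 376.7 K.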